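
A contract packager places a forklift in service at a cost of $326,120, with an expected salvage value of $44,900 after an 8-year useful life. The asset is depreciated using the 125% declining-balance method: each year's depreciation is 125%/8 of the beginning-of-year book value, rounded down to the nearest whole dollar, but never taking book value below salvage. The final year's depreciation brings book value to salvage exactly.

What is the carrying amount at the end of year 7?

$99,285

Depreciable base = $326,120 − $44,900 = $281,220.
Year 1: ⌊$326,120 × 125%/8⌋ = $50,956. Book value $275,164.
Year 2: ⌊$275,164 × 125%/8⌋ = $42,994. Book value $232,170.
Year 3: ⌊$232,170 × 125%/8⌋ = $36,276. Book value $195,894.
Year 4: ⌊$195,894 × 125%/8⌋ = $30,608. Book value $165,286.
Year 5: ⌊$165,286 × 125%/8⌋ = $25,825. Book value $139,461.
Year 6: ⌊$139,461 × 125%/8⌋ = $21,790. Book value $117,671.
Year 7: ⌊$117,671 × 125%/8⌋ = $18,386. Book value $99,285.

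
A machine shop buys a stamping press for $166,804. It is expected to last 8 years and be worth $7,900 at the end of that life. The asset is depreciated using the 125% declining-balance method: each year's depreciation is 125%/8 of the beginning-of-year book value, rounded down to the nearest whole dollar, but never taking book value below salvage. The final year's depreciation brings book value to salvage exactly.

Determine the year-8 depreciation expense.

$42,884

Depreciable base = $166,804 − $7,900 = $158,904.
Year 1: ⌊$166,804 × 125%/8⌋ = $26,063. Book value $140,741.
Year 2: ⌊$140,741 × 125%/8⌋ = $21,990. Book value $118,751.
Year 3: ⌊$118,751 × 125%/8⌋ = $18,554. Book value $100,197.
Year 4: ⌊$100,197 × 125%/8⌋ = $15,655. Book value $84,542.
Year 5: ⌊$84,542 × 125%/8⌋ = $13,209. Book value $71,333.
Year 6: ⌊$71,333 × 125%/8⌋ = $11,145. Book value $60,188.
Year 7: ⌊$60,188 × 125%/8⌋ = $9,404. Book value $50,784.
Year 8 (final): $50,784 − $7,900 = $42,884. Book value $7,900.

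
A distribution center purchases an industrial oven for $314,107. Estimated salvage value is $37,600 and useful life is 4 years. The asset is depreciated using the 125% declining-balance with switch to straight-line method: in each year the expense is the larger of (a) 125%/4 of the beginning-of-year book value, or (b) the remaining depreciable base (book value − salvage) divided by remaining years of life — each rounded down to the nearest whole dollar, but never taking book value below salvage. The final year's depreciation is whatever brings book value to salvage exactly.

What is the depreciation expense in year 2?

$67,484

Depreciable base = $314,107 − $37,600 = $276,507.
Year 1: DB = ⌊$314,107 × 125%/4⌋ = $98,158; SL = ⌊$276,507/4⌋ = $69,126 → take DB $98,158. Book value $215,949.
Year 2: DB = ⌊$215,949 × 125%/4⌋ = $67,484; SL = ⌊$178,349/3⌋ = $59,449 → take DB $67,484. Book value $148,465.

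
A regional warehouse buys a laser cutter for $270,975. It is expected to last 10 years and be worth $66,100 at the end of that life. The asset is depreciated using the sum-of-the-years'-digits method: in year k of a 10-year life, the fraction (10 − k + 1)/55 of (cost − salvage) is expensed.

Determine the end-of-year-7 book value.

$88,450

Depreciable base = $270,975 − $66,100 = $204,875.
Sum of the years' digits = 10+9+8+7+6+5+4+3+2+1 = 55.
Year 1: $204,875 × 10/55 = $37,250. Book value $233,725.
Year 2: $204,875 × 9/55 = $33,525. Book value $200,200.
Year 3: $204,875 × 8/55 = $29,800. Book value $170,400.
Year 4: $204,875 × 7/55 = $26,075. Book value $144,325.
Year 5: $204,875 × 6/55 = $22,350. Book value $121,975.
Year 6: $204,875 × 5/55 = $18,625. Book value $103,350.
Year 7: $204,875 × 4/55 = $14,900. Book value $88,450.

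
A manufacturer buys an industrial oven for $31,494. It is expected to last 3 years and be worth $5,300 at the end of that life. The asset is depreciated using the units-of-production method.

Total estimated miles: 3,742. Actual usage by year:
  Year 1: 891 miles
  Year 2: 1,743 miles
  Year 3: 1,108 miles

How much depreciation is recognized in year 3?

$7,756

Depreciable base = $31,494 − $5,300 = $26,194.
Rate = $26,194 / 3,742 miles = $7 per mile.
Year 1: 891 × $7 = $6,237. Book value $25,257.
Year 2: 1,743 × $7 = $12,201. Book value $13,056.
Year 3: 1,108 × $7 = $7,756. Book value $5,300.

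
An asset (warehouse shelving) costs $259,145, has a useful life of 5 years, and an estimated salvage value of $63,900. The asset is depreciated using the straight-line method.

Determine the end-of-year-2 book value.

$181,047

Depreciable base = $259,145 − $63,900 = $195,245.
Annual expense = $195,245 / 5 = $39,049.
End of year 1: book value $220,096.
End of year 2: book value $181,047.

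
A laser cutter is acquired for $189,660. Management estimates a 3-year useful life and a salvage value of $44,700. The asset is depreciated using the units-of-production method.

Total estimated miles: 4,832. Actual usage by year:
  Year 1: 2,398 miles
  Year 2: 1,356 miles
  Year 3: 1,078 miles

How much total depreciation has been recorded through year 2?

$112,620

Depreciable base = $189,660 − $44,700 = $144,960.
Rate = $144,960 / 4,832 miles = $30 per mile.
Year 1: 2,398 × $30 = $71,940. Book value $117,720.
Year 2: 1,356 × $30 = $40,680. Book value $77,040.
Accumulated through year 2 = $189,660 − $77,040 = $112,620.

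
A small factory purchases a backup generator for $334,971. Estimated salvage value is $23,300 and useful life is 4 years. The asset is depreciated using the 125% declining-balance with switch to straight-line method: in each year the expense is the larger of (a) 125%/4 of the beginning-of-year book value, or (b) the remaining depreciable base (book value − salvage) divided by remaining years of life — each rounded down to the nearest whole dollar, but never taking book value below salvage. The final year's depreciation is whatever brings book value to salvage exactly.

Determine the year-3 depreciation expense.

Depreciable base = $334,971 − $23,300 = $311,671.
Year 1: DB = ⌊$334,971 × 125%/4⌋ = $104,678; SL = ⌊$311,671/4⌋ = $77,917 → take DB $104,678. Book value $230,293.
Year 2: DB = ⌊$230,293 × 125%/4⌋ = $71,966; SL = ⌊$206,993/3⌋ = $68,997 → take DB $71,966. Book value $158,327.
Year 3: DB = ⌊$158,327 × 125%/4⌋ = $49,477; SL = ⌊$135,027/2⌋ = $67,513 → take SL $67,513. Book value $90,814.

$67,513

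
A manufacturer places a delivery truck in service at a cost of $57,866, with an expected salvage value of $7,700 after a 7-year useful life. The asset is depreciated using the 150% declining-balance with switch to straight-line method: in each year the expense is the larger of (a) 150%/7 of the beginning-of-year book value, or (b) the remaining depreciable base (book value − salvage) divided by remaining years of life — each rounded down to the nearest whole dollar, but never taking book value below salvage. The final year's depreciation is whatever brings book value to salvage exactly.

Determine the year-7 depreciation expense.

Depreciable base = $57,866 − $7,700 = $50,166.
Year 1: DB = ⌊$57,866 × 150%/7⌋ = $12,399; SL = ⌊$50,166/7⌋ = $7,166 → take DB $12,399. Book value $45,467.
Year 2: DB = ⌊$45,467 × 150%/7⌋ = $9,742; SL = ⌊$37,767/6⌋ = $6,294 → take DB $9,742. Book value $35,725.
Year 3: DB = ⌊$35,725 × 150%/7⌋ = $7,655; SL = ⌊$28,025/5⌋ = $5,605 → take DB $7,655. Book value $28,070.
Year 4: DB = ⌊$28,070 × 150%/7⌋ = $6,015; SL = ⌊$20,370/4⌋ = $5,092 → take DB $6,015. Book value $22,055.
Year 5: DB = ⌊$22,055 × 150%/7⌋ = $4,726; SL = ⌊$14,355/3⌋ = $4,785 → take SL $4,785. Book value $17,270.
Year 6: DB = ⌊$17,270 × 150%/7⌋ = $3,700; SL = ⌊$9,570/2⌋ = $4,785 → take SL $4,785. Book value $12,485.
Year 7 (final): $12,485 − $7,700 = $4,785. Book value $7,700.

$4,785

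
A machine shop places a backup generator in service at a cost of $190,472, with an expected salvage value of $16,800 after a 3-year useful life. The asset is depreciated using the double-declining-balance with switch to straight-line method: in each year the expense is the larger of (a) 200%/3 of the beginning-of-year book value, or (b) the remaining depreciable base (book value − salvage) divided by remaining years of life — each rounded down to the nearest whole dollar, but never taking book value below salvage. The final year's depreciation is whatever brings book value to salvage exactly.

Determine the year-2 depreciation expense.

Depreciable base = $190,472 − $16,800 = $173,672.
Year 1: DB = ⌊$190,472 × 200%/3⌋ = $126,981; SL = ⌊$173,672/3⌋ = $57,890 → take DB $126,981. Book value $63,491.
Year 2: DB = ⌊$63,491 × 200%/3⌋ = $42,327; SL = ⌊$46,691/2⌋ = $23,345 → take DB $42,327. Book value $21,164.

$42,327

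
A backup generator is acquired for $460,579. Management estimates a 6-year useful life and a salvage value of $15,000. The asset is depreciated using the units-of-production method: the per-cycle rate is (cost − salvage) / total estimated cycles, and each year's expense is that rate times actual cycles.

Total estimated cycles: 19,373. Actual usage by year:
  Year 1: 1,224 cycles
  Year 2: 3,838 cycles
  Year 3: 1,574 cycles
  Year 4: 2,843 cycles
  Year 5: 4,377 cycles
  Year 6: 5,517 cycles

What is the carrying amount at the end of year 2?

$344,153

Depreciable base = $460,579 − $15,000 = $445,579.
Rate = $445,579 / 19,373 cycles = $23 per cycle.
Year 1: 1,224 × $23 = $28,152. Book value $432,427.
Year 2: 3,838 × $23 = $88,274. Book value $344,153.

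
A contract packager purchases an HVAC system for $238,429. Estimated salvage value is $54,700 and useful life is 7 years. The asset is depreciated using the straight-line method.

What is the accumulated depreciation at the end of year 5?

$131,235

Depreciable base = $238,429 − $54,700 = $183,729.
Annual expense = $183,729 / 7 = $26,247.
End of year 1: book value $212,182.
End of year 2: book value $185,935.
End of year 3: book value $159,688.
End of year 4: book value $133,441.
End of year 5: book value $107,194.
Accumulated through year 5 = $238,429 − $107,194 = $131,235.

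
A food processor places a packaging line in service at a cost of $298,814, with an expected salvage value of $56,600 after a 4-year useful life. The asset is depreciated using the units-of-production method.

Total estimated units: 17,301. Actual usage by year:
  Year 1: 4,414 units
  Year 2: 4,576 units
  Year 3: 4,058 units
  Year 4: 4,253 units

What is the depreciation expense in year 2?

$64,064

Depreciable base = $298,814 − $56,600 = $242,214.
Rate = $242,214 / 17,301 units = $14 per unit.
Year 1: 4,414 × $14 = $61,796. Book value $237,018.
Year 2: 4,576 × $14 = $64,064. Book value $172,954.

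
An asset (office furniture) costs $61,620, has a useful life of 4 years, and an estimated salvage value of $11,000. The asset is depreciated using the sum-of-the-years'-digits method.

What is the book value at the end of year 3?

$16,062

Depreciable base = $61,620 − $11,000 = $50,620.
Sum of the years' digits = 4+3+2+1 = 10.
Year 1: $50,620 × 4/10 = $20,248. Book value $41,372.
Year 2: $50,620 × 3/10 = $15,186. Book value $26,186.
Year 3: $50,620 × 2/10 = $10,124. Book value $16,062.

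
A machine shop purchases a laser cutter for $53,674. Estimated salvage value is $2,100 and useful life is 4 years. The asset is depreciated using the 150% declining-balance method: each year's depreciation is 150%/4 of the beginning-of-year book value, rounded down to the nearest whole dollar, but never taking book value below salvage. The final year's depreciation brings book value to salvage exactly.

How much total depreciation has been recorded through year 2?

$32,707

Depreciable base = $53,674 − $2,100 = $51,574.
Year 1: ⌊$53,674 × 150%/4⌋ = $20,127. Book value $33,547.
Year 2: ⌊$33,547 × 150%/4⌋ = $12,580. Book value $20,967.
Accumulated through year 2 = $53,674 − $20,967 = $32,707.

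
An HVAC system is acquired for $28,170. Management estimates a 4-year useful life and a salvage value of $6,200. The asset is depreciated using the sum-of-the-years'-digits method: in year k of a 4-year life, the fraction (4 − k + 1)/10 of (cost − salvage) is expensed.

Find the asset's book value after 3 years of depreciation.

$8,397

Depreciable base = $28,170 − $6,200 = $21,970.
Sum of the years' digits = 4+3+2+1 = 10.
Year 1: $21,970 × 4/10 = $8,788. Book value $19,382.
Year 2: $21,970 × 3/10 = $6,591. Book value $12,791.
Year 3: $21,970 × 2/10 = $4,394. Book value $8,397.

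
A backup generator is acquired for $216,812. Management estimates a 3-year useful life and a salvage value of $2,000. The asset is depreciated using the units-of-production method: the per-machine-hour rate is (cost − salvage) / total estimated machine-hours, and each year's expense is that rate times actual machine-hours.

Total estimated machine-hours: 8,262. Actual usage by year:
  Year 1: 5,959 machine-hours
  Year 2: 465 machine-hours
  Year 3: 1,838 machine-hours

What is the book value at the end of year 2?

$49,788

Depreciable base = $216,812 − $2,000 = $214,812.
Rate = $214,812 / 8,262 machine-hours = $26 per machine-hour.
Year 1: 5,959 × $26 = $154,934. Book value $61,878.
Year 2: 465 × $26 = $12,090. Book value $49,788.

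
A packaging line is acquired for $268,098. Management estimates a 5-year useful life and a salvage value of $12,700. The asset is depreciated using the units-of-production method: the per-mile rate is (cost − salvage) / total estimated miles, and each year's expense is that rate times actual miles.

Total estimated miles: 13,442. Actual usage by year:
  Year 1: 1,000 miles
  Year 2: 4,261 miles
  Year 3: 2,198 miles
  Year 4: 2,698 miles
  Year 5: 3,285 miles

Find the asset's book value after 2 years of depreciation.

$168,139

Depreciable base = $268,098 − $12,700 = $255,398.
Rate = $255,398 / 13,442 miles = $19 per mile.
Year 1: 1,000 × $19 = $19,000. Book value $249,098.
Year 2: 4,261 × $19 = $80,959. Book value $168,139.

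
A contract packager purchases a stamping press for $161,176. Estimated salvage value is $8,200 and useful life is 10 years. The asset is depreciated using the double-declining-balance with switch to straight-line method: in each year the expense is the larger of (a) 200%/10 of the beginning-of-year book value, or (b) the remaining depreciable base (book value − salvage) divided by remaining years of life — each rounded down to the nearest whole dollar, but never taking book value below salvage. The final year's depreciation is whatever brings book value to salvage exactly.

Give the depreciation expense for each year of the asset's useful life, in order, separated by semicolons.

$32,235; $25,788; $20,630; $16,504; $13,203; $10,563; $8,513; $8,513; $8,513; $8,514

Depreciable base = $161,176 − $8,200 = $152,976.
Year 1: DB = ⌊$161,176 × 200%/10⌋ = $32,235; SL = ⌊$152,976/10⌋ = $15,297 → take DB $32,235. Book value $128,941.
Year 2: DB = ⌊$128,941 × 200%/10⌋ = $25,788; SL = ⌊$120,741/9⌋ = $13,415 → take DB $25,788. Book value $103,153.
Year 3: DB = ⌊$103,153 × 200%/10⌋ = $20,630; SL = ⌊$94,953/8⌋ = $11,869 → take DB $20,630. Book value $82,523.
Year 4: DB = ⌊$82,523 × 200%/10⌋ = $16,504; SL = ⌊$74,323/7⌋ = $10,617 → take DB $16,504. Book value $66,019.
Year 5: DB = ⌊$66,019 × 200%/10⌋ = $13,203; SL = ⌊$57,819/6⌋ = $9,636 → take DB $13,203. Book value $52,816.
Year 6: DB = ⌊$52,816 × 200%/10⌋ = $10,563; SL = ⌊$44,616/5⌋ = $8,923 → take DB $10,563. Book value $42,253.
Year 7: DB = ⌊$42,253 × 200%/10⌋ = $8,450; SL = ⌊$34,053/4⌋ = $8,513 → take SL $8,513. Book value $33,740.
Year 8: DB = ⌊$33,740 × 200%/10⌋ = $6,748; SL = ⌊$25,540/3⌋ = $8,513 → take SL $8,513. Book value $25,227.
Year 9: DB = ⌊$25,227 × 200%/10⌋ = $5,045; SL = ⌊$17,027/2⌋ = $8,513 → take SL $8,513. Book value $16,714.
Year 10 (final): $16,714 − $8,200 = $8,514. Book value $8,200.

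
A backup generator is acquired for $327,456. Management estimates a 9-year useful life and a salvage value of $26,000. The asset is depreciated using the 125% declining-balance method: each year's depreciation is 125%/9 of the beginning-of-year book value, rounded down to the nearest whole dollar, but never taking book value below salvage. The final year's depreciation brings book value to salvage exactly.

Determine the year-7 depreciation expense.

$18,543

Depreciable base = $327,456 − $26,000 = $301,456.
Year 1: ⌊$327,456 × 125%/9⌋ = $45,480. Book value $281,976.
Year 2: ⌊$281,976 × 125%/9⌋ = $39,163. Book value $242,813.
Year 3: ⌊$242,813 × 125%/9⌋ = $33,724. Book value $209,089.
Year 4: ⌊$209,089 × 125%/9⌋ = $29,040. Book value $180,049.
Year 5: ⌊$180,049 × 125%/9⌋ = $25,006. Book value $155,043.
Year 6: ⌊$155,043 × 125%/9⌋ = $21,533. Book value $133,510.
Year 7: ⌊$133,510 × 125%/9⌋ = $18,543. Book value $114,967.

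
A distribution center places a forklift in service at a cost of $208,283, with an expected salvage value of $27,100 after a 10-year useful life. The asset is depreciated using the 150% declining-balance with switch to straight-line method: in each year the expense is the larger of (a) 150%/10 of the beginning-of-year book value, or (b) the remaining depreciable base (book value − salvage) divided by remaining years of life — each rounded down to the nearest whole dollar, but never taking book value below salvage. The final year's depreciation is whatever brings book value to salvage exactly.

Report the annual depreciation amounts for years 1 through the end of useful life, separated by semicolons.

Depreciable base = $208,283 − $27,100 = $181,183.
Year 1: DB = ⌊$208,283 × 150%/10⌋ = $31,242; SL = ⌊$181,183/10⌋ = $18,118 → take DB $31,242. Book value $177,041.
Year 2: DB = ⌊$177,041 × 150%/10⌋ = $26,556; SL = ⌊$149,941/9⌋ = $16,660 → take DB $26,556. Book value $150,485.
Year 3: DB = ⌊$150,485 × 150%/10⌋ = $22,572; SL = ⌊$123,385/8⌋ = $15,423 → take DB $22,572. Book value $127,913.
Year 4: DB = ⌊$127,913 × 150%/10⌋ = $19,186; SL = ⌊$100,813/7⌋ = $14,401 → take DB $19,186. Book value $108,727.
Year 5: DB = ⌊$108,727 × 150%/10⌋ = $16,309; SL = ⌊$81,627/6⌋ = $13,604 → take DB $16,309. Book value $92,418.
Year 6: DB = ⌊$92,418 × 150%/10⌋ = $13,862; SL = ⌊$65,318/5⌋ = $13,063 → take DB $13,862. Book value $78,556.
Year 7: DB = ⌊$78,556 × 150%/10⌋ = $11,783; SL = ⌊$51,456/4⌋ = $12,864 → take SL $12,864. Book value $65,692.
Year 8: DB = ⌊$65,692 × 150%/10⌋ = $9,853; SL = ⌊$38,592/3⌋ = $12,864 → take SL $12,864. Book value $52,828.
Year 9: DB = ⌊$52,828 × 150%/10⌋ = $7,924; SL = ⌊$25,728/2⌋ = $12,864 → take SL $12,864. Book value $39,964.
Year 10 (final): $39,964 − $27,100 = $12,864. Book value $27,100.

$31,242; $26,556; $22,572; $19,186; $16,309; $13,862; $12,864; $12,864; $12,864; $12,864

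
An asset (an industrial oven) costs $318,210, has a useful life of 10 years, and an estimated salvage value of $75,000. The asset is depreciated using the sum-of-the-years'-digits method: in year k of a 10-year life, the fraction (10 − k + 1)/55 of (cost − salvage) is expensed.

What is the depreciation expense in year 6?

Depreciable base = $318,210 − $75,000 = $243,210.
Sum of the years' digits = 10+9+8+7+6+5+4+3+2+1 = 55.
Year 1: $243,210 × 10/55 = $44,220. Book value $273,990.
Year 2: $243,210 × 9/55 = $39,798. Book value $234,192.
Year 3: $243,210 × 8/55 = $35,376. Book value $198,816.
Year 4: $243,210 × 7/55 = $30,954. Book value $167,862.
Year 5: $243,210 × 6/55 = $26,532. Book value $141,330.
Year 6: $243,210 × 5/55 = $22,110. Book value $119,220.

$22,110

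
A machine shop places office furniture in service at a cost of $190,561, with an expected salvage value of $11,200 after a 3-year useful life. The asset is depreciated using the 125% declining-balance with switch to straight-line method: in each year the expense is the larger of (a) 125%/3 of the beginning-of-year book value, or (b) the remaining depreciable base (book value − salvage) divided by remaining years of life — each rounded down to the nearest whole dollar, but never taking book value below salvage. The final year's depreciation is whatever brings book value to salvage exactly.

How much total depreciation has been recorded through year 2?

$129,380

Depreciable base = $190,561 − $11,200 = $179,361.
Year 1: DB = ⌊$190,561 × 125%/3⌋ = $79,400; SL = ⌊$179,361/3⌋ = $59,787 → take DB $79,400. Book value $111,161.
Year 2: DB = ⌊$111,161 × 125%/3⌋ = $46,317; SL = ⌊$99,961/2⌋ = $49,980 → take SL $49,980. Book value $61,181.
Accumulated through year 2 = $190,561 − $61,181 = $129,380.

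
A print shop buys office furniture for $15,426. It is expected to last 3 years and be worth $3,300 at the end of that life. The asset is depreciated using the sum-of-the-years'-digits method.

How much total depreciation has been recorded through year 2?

Depreciable base = $15,426 − $3,300 = $12,126.
Sum of the years' digits = 3+2+1 = 6.
Year 1: $12,126 × 3/6 = $6,063. Book value $9,363.
Year 2: $12,126 × 2/6 = $4,042. Book value $5,321.
Accumulated through year 2 = $15,426 − $5,321 = $10,105.

$10,105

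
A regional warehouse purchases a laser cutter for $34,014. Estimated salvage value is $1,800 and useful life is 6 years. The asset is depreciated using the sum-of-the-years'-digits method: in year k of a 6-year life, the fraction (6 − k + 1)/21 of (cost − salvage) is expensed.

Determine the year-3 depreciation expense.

Depreciable base = $34,014 − $1,800 = $32,214.
Sum of the years' digits = 6+5+4+3+2+1 = 21.
Year 1: $32,214 × 6/21 = $9,204. Book value $24,810.
Year 2: $32,214 × 5/21 = $7,670. Book value $17,140.
Year 3: $32,214 × 4/21 = $6,136. Book value $11,004.

$6,136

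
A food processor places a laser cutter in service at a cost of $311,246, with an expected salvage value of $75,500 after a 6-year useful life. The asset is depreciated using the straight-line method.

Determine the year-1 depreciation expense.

Depreciable base = $311,246 − $75,500 = $235,746.
Annual expense = $235,746 / 6 = $39,291.

$39,291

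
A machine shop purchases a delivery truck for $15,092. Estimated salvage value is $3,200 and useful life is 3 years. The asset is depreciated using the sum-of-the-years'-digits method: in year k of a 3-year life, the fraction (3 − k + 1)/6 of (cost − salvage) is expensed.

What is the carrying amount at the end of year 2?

$5,182

Depreciable base = $15,092 − $3,200 = $11,892.
Sum of the years' digits = 3+2+1 = 6.
Year 1: $11,892 × 3/6 = $5,946. Book value $9,146.
Year 2: $11,892 × 2/6 = $3,964. Book value $5,182.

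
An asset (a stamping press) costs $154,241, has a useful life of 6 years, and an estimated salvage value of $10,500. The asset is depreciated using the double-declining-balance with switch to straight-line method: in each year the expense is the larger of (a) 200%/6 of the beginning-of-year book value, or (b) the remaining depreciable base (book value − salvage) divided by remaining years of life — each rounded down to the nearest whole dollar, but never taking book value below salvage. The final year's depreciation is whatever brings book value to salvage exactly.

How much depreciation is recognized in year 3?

$22,850

Depreciable base = $154,241 − $10,500 = $143,741.
Year 1: DB = ⌊$154,241 × 200%/6⌋ = $51,413; SL = ⌊$143,741/6⌋ = $23,956 → take DB $51,413. Book value $102,828.
Year 2: DB = ⌊$102,828 × 200%/6⌋ = $34,276; SL = ⌊$92,328/5⌋ = $18,465 → take DB $34,276. Book value $68,552.
Year 3: DB = ⌊$68,552 × 200%/6⌋ = $22,850; SL = ⌊$58,052/4⌋ = $14,513 → take DB $22,850. Book value $45,702.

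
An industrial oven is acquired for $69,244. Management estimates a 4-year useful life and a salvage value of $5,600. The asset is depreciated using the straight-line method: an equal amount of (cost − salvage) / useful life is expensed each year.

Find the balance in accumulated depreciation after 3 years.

Depreciable base = $69,244 − $5,600 = $63,644.
Annual expense = $63,644 / 4 = $15,911.
End of year 1: book value $53,333.
End of year 2: book value $37,422.
End of year 3: book value $21,511.
Accumulated through year 3 = $69,244 − $21,511 = $47,733.

$47,733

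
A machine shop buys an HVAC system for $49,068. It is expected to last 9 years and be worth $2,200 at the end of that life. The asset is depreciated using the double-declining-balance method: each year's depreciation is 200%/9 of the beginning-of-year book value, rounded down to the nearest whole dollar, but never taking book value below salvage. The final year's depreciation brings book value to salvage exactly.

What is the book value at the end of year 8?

$6,573

Depreciable base = $49,068 − $2,200 = $46,868.
Year 1: ⌊$49,068 × 200%/9⌋ = $10,904. Book value $38,164.
Year 2: ⌊$38,164 × 200%/9⌋ = $8,480. Book value $29,684.
Year 3: ⌊$29,684 × 200%/9⌋ = $6,596. Book value $23,088.
Year 4: ⌊$23,088 × 200%/9⌋ = $5,130. Book value $17,958.
Year 5: ⌊$17,958 × 200%/9⌋ = $3,990. Book value $13,968.
Year 6: ⌊$13,968 × 200%/9⌋ = $3,104. Book value $10,864.
Year 7: ⌊$10,864 × 200%/9⌋ = $2,414. Book value $8,450.
Year 8: ⌊$8,450 × 200%/9⌋ = $1,877. Book value $6,573.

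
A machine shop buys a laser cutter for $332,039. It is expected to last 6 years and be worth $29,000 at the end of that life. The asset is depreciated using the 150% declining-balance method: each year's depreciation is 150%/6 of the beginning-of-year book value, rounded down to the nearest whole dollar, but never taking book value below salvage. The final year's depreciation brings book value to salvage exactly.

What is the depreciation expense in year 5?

Depreciable base = $332,039 − $29,000 = $303,039.
Year 1: ⌊$332,039 × 150%/6⌋ = $83,009. Book value $249,030.
Year 2: ⌊$249,030 × 150%/6⌋ = $62,257. Book value $186,773.
Year 3: ⌊$186,773 × 150%/6⌋ = $46,693. Book value $140,080.
Year 4: ⌊$140,080 × 150%/6⌋ = $35,020. Book value $105,060.
Year 5: ⌊$105,060 × 150%/6⌋ = $26,265. Book value $78,795.

$26,265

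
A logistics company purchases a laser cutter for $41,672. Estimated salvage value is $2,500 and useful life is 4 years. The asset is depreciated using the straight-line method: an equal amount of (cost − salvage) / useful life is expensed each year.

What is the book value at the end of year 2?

$22,086

Depreciable base = $41,672 − $2,500 = $39,172.
Annual expense = $39,172 / 4 = $9,793.
End of year 1: book value $31,879.
End of year 2: book value $22,086.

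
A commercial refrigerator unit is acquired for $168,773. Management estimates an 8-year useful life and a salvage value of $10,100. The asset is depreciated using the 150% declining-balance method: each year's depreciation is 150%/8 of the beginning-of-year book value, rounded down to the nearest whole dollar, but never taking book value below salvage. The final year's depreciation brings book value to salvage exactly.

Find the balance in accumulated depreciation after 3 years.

$78,245

Depreciable base = $168,773 − $10,100 = $158,673.
Year 1: ⌊$168,773 × 150%/8⌋ = $31,644. Book value $137,129.
Year 2: ⌊$137,129 × 150%/8⌋ = $25,711. Book value $111,418.
Year 3: ⌊$111,418 × 150%/8⌋ = $20,890. Book value $90,528.
Accumulated through year 3 = $168,773 − $90,528 = $78,245.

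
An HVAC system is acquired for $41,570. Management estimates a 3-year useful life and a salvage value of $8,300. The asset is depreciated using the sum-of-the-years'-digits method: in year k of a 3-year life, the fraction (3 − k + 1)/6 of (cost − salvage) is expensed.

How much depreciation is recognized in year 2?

$11,090

Depreciable base = $41,570 − $8,300 = $33,270.
Sum of the years' digits = 3+2+1 = 6.
Year 1: $33,270 × 3/6 = $16,635. Book value $24,935.
Year 2: $33,270 × 2/6 = $11,090. Book value $13,845.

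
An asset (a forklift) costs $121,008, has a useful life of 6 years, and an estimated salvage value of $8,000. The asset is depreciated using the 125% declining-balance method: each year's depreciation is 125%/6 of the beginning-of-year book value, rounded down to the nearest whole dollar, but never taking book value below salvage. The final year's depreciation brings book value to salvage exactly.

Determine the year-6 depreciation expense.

Depreciable base = $121,008 − $8,000 = $113,008.
Year 1: ⌊$121,008 × 125%/6⌋ = $25,210. Book value $95,798.
Year 2: ⌊$95,798 × 125%/6⌋ = $19,957. Book value $75,841.
Year 3: ⌊$75,841 × 125%/6⌋ = $15,800. Book value $60,041.
Year 4: ⌊$60,041 × 125%/6⌋ = $12,508. Book value $47,533.
Year 5: ⌊$47,533 × 125%/6⌋ = $9,902. Book value $37,631.
Year 6 (final): $37,631 − $8,000 = $29,631. Book value $8,000.

$29,631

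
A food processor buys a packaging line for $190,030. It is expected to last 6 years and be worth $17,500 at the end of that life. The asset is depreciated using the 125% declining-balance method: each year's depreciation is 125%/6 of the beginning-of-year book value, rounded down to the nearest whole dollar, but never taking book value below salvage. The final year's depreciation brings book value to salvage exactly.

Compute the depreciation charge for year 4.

$19,643

Depreciable base = $190,030 − $17,500 = $172,530.
Year 1: ⌊$190,030 × 125%/6⌋ = $39,589. Book value $150,441.
Year 2: ⌊$150,441 × 125%/6⌋ = $31,341. Book value $119,100.
Year 3: ⌊$119,100 × 125%/6⌋ = $24,812. Book value $94,288.
Year 4: ⌊$94,288 × 125%/6⌋ = $19,643. Book value $74,645.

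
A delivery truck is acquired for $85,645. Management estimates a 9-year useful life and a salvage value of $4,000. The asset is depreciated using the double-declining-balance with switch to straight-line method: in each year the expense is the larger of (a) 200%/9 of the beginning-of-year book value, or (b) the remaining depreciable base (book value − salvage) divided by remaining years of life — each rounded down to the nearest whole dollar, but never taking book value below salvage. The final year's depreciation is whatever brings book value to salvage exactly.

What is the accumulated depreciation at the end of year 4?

Depreciable base = $85,645 − $4,000 = $81,645.
Year 1: DB = ⌊$85,645 × 200%/9⌋ = $19,032; SL = ⌊$81,645/9⌋ = $9,071 → take DB $19,032. Book value $66,613.
Year 2: DB = ⌊$66,613 × 200%/9⌋ = $14,802; SL = ⌊$62,613/8⌋ = $7,826 → take DB $14,802. Book value $51,811.
Year 3: DB = ⌊$51,811 × 200%/9⌋ = $11,513; SL = ⌊$47,811/7⌋ = $6,830 → take DB $11,513. Book value $40,298.
Year 4: DB = ⌊$40,298 × 200%/9⌋ = $8,955; SL = ⌊$36,298/6⌋ = $6,049 → take DB $8,955. Book value $31,343.
Accumulated through year 4 = $85,645 − $31,343 = $54,302.

$54,302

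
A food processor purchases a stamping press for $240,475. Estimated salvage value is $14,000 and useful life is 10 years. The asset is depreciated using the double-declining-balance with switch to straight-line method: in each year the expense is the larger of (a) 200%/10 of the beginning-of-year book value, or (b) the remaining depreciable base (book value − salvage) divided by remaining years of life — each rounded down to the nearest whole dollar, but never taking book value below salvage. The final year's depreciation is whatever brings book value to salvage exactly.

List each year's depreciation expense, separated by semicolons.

$48,095; $38,476; $30,780; $24,624; $19,700; $15,760; $12,608; $12,144; $12,144; $12,144

Depreciable base = $240,475 − $14,000 = $226,475.
Year 1: DB = ⌊$240,475 × 200%/10⌋ = $48,095; SL = ⌊$226,475/10⌋ = $22,647 → take DB $48,095. Book value $192,380.
Year 2: DB = ⌊$192,380 × 200%/10⌋ = $38,476; SL = ⌊$178,380/9⌋ = $19,820 → take DB $38,476. Book value $153,904.
Year 3: DB = ⌊$153,904 × 200%/10⌋ = $30,780; SL = ⌊$139,904/8⌋ = $17,488 → take DB $30,780. Book value $123,124.
Year 4: DB = ⌊$123,124 × 200%/10⌋ = $24,624; SL = ⌊$109,124/7⌋ = $15,589 → take DB $24,624. Book value $98,500.
Year 5: DB = ⌊$98,500 × 200%/10⌋ = $19,700; SL = ⌊$84,500/6⌋ = $14,083 → take DB $19,700. Book value $78,800.
Year 6: DB = ⌊$78,800 × 200%/10⌋ = $15,760; SL = ⌊$64,800/5⌋ = $12,960 → take DB $15,760. Book value $63,040.
Year 7: DB = ⌊$63,040 × 200%/10⌋ = $12,608; SL = ⌊$49,040/4⌋ = $12,260 → take DB $12,608. Book value $50,432.
Year 8: DB = ⌊$50,432 × 200%/10⌋ = $10,086; SL = ⌊$36,432/3⌋ = $12,144 → take SL $12,144. Book value $38,288.
Year 9: DB = ⌊$38,288 × 200%/10⌋ = $7,657; SL = ⌊$24,288/2⌋ = $12,144 → take SL $12,144. Book value $26,144.
Year 10 (final): $26,144 − $14,000 = $12,144. Book value $14,000.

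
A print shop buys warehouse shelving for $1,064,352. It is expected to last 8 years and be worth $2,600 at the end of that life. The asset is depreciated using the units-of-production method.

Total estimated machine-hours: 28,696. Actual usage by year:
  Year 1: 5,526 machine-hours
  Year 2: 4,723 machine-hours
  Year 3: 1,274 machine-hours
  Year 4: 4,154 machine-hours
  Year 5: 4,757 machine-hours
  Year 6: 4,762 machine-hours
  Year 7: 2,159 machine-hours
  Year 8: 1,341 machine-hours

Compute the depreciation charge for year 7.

Depreciable base = $1,064,352 − $2,600 = $1,061,752.
Rate = $1,061,752 / 28,696 machine-hours = $37 per machine-hour.
Year 1: 5,526 × $37 = $204,462. Book value $859,890.
Year 2: 4,723 × $37 = $174,751. Book value $685,139.
Year 3: 1,274 × $37 = $47,138. Book value $638,001.
Year 4: 4,154 × $37 = $153,698. Book value $484,303.
Year 5: 4,757 × $37 = $176,009. Book value $308,294.
Year 6: 4,762 × $37 = $176,194. Book value $132,100.
Year 7: 2,159 × $37 = $79,883. Book value $52,217.

$79,883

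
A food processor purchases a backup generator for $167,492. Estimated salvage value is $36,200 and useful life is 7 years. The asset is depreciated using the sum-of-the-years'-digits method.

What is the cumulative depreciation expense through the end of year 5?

Depreciable base = $167,492 − $36,200 = $131,292.
Sum of the years' digits = 7+6+5+4+3+2+1 = 28.
Year 1: $131,292 × 7/28 = $32,823. Book value $134,669.
Year 2: $131,292 × 6/28 = $28,134. Book value $106,535.
Year 3: $131,292 × 5/28 = $23,445. Book value $83,090.
Year 4: $131,292 × 4/28 = $18,756. Book value $64,334.
Year 5: $131,292 × 3/28 = $14,067. Book value $50,267.
Accumulated through year 5 = $167,492 − $50,267 = $117,225.

$117,225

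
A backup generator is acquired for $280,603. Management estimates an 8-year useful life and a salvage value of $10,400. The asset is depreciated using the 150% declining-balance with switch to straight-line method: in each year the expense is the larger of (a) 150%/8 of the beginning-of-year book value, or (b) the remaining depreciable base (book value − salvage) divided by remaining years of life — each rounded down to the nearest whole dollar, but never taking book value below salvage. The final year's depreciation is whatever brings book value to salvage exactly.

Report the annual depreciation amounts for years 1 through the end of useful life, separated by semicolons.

$52,613; $42,748; $34,732; $28,220; $27,972; $27,972; $27,973; $27,973

Depreciable base = $280,603 − $10,400 = $270,203.
Year 1: DB = ⌊$280,603 × 150%/8⌋ = $52,613; SL = ⌊$270,203/8⌋ = $33,775 → take DB $52,613. Book value $227,990.
Year 2: DB = ⌊$227,990 × 150%/8⌋ = $42,748; SL = ⌊$217,590/7⌋ = $31,084 → take DB $42,748. Book value $185,242.
Year 3: DB = ⌊$185,242 × 150%/8⌋ = $34,732; SL = ⌊$174,842/6⌋ = $29,140 → take DB $34,732. Book value $150,510.
Year 4: DB = ⌊$150,510 × 150%/8⌋ = $28,220; SL = ⌊$140,110/5⌋ = $28,022 → take DB $28,220. Book value $122,290.
Year 5: DB = ⌊$122,290 × 150%/8⌋ = $22,929; SL = ⌊$111,890/4⌋ = $27,972 → take SL $27,972. Book value $94,318.
Year 6: DB = ⌊$94,318 × 150%/8⌋ = $17,684; SL = ⌊$83,918/3⌋ = $27,972 → take SL $27,972. Book value $66,346.
Year 7: DB = ⌊$66,346 × 150%/8⌋ = $12,439; SL = ⌊$55,946/2⌋ = $27,973 → take SL $27,973. Book value $38,373.
Year 8 (final): $38,373 − $10,400 = $27,973. Book value $10,400.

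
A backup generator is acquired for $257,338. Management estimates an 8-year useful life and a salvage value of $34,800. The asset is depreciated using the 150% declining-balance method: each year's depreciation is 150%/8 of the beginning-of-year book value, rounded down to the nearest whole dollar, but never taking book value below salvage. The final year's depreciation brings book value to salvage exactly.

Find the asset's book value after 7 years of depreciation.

Depreciable base = $257,338 − $34,800 = $222,538.
Year 1: ⌊$257,338 × 150%/8⌋ = $48,250. Book value $209,088.
Year 2: ⌊$209,088 × 150%/8⌋ = $39,204. Book value $169,884.
Year 3: ⌊$169,884 × 150%/8⌋ = $31,853. Book value $138,031.
Year 4: ⌊$138,031 × 150%/8⌋ = $25,880. Book value $112,151.
Year 5: ⌊$112,151 × 150%/8⌋ = $21,028. Book value $91,123.
Year 6: ⌊$91,123 × 150%/8⌋ = $17,085. Book value $74,038.
Year 7: ⌊$74,038 × 150%/8⌋ = $13,882. Book value $60,156.

$60,156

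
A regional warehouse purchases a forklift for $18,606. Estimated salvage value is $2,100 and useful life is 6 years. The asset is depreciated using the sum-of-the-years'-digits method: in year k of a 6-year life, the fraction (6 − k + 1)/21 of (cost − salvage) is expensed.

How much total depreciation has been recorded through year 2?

Depreciable base = $18,606 − $2,100 = $16,506.
Sum of the years' digits = 6+5+4+3+2+1 = 21.
Year 1: $16,506 × 6/21 = $4,716. Book value $13,890.
Year 2: $16,506 × 5/21 = $3,930. Book value $9,960.
Accumulated through year 2 = $18,606 − $9,960 = $8,646.

$8,646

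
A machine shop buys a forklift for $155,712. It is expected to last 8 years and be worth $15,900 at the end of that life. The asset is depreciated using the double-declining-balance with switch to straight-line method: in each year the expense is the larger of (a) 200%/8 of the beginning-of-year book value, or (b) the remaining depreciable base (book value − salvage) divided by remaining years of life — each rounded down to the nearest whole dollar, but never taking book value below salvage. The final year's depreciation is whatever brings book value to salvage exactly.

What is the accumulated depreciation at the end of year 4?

$106,443

Depreciable base = $155,712 − $15,900 = $139,812.
Year 1: DB = ⌊$155,712 × 200%/8⌋ = $38,928; SL = ⌊$139,812/8⌋ = $17,476 → take DB $38,928. Book value $116,784.
Year 2: DB = ⌊$116,784 × 200%/8⌋ = $29,196; SL = ⌊$100,884/7⌋ = $14,412 → take DB $29,196. Book value $87,588.
Year 3: DB = ⌊$87,588 × 200%/8⌋ = $21,897; SL = ⌊$71,688/6⌋ = $11,948 → take DB $21,897. Book value $65,691.
Year 4: DB = ⌊$65,691 × 200%/8⌋ = $16,422; SL = ⌊$49,791/5⌋ = $9,958 → take DB $16,422. Book value $49,269.
Accumulated through year 4 = $155,712 − $49,269 = $106,443.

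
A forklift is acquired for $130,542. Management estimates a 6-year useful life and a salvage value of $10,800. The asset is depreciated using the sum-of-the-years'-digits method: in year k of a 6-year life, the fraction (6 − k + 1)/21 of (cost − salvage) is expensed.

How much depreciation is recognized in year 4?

Depreciable base = $130,542 − $10,800 = $119,742.
Sum of the years' digits = 6+5+4+3+2+1 = 21.
Year 1: $119,742 × 6/21 = $34,212. Book value $96,330.
Year 2: $119,742 × 5/21 = $28,510. Book value $67,820.
Year 3: $119,742 × 4/21 = $22,808. Book value $45,012.
Year 4: $119,742 × 3/21 = $17,106. Book value $27,906.

$17,106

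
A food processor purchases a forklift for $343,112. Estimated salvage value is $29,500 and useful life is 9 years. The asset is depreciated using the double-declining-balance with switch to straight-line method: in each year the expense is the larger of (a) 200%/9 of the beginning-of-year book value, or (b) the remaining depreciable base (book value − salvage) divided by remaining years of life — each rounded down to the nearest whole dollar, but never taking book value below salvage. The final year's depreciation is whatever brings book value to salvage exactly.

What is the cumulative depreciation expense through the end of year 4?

Depreciable base = $343,112 − $29,500 = $313,612.
Year 1: DB = ⌊$343,112 × 200%/9⌋ = $76,247; SL = ⌊$313,612/9⌋ = $34,845 → take DB $76,247. Book value $266,865.
Year 2: DB = ⌊$266,865 × 200%/9⌋ = $59,303; SL = ⌊$237,365/8⌋ = $29,670 → take DB $59,303. Book value $207,562.
Year 3: DB = ⌊$207,562 × 200%/9⌋ = $46,124; SL = ⌊$178,062/7⌋ = $25,437 → take DB $46,124. Book value $161,438.
Year 4: DB = ⌊$161,438 × 200%/9⌋ = $35,875; SL = ⌊$131,938/6⌋ = $21,989 → take DB $35,875. Book value $125,563.
Accumulated through year 4 = $343,112 − $125,563 = $217,549.

$217,549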